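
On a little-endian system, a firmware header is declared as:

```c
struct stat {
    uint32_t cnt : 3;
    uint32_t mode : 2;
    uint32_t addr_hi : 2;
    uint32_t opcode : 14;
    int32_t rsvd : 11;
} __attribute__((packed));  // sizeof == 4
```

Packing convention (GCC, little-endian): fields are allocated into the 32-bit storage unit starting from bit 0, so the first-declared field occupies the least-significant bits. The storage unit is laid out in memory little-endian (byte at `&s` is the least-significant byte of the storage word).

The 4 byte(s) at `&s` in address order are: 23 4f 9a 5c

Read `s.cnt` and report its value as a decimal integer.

[0]=0x23 [1]=0x4f [2]=0x9a [3]=0x5c (little-endian) → word 0x5c9a4f23
cnt:3 @ bit 0 → (0x5c9a4f23>>0)&0x7 = 0x3  ←
mode:2 @ bit 3 → (0x5c9a4f23>>3)&0x3 = 0x0
addr_hi:2 @ bit 5 → (0x5c9a4f23>>5)&0x3 = 0x1
opcode:14 @ bit 7 → (0x5c9a4f23>>7)&0x3fff = 0x349e
rsvd:11 @ bit 21 → (0x5c9a4f23>>21)&0x7ff = 0x2e4

3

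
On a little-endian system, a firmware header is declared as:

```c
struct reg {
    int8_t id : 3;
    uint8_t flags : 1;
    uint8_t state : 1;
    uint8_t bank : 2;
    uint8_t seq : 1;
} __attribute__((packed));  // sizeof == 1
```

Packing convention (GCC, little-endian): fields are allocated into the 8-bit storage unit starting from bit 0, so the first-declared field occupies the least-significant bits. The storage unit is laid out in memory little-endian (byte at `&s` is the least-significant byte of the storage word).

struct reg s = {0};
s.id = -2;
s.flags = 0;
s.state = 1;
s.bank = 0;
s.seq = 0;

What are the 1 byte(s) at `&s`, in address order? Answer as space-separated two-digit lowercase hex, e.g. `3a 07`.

id:3 = -2 → 0x6 << 0 → word 0x06
flags:1 = 0 → 0x0 << 3 → word 0x06
state:1 = 1 → 0x1 << 4 → word 0x16
bank:2 = 0 → 0x0 << 5 → word 0x16
seq:1 = 0 → 0x0 << 7 → word 0x16
word = 0x16 → little-endian bytes:
  [0]=0x16

16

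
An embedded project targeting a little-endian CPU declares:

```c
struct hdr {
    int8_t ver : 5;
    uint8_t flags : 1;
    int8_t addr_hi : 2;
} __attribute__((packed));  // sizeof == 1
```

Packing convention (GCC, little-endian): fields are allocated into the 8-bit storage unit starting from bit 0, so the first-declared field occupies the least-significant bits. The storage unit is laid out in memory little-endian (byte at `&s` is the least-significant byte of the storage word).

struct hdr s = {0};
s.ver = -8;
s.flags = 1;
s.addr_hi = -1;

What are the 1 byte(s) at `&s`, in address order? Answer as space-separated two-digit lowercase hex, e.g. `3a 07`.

f8

[0+:5] ver=-8 & 0x1f = 0x18; word=0x18
[5+:1] flags=1 & 0x1 = 0x1; word=0x38
[6+:2] addr_hi=-1 & 0x3 = 0x3; word=0xf8
word = 0xf8 → little-endian bytes:
  [0]=0xf8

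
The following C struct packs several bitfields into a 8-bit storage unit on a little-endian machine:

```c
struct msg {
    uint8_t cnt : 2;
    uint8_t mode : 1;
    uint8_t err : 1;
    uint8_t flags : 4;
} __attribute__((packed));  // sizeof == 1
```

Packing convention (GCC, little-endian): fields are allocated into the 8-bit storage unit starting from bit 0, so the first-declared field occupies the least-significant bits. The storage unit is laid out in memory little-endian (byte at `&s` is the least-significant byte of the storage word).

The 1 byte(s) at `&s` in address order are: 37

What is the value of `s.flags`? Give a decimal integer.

[0]=0x37 (little-endian) → word 0x37
cnt [0+:2] = (word>>0) & 0x3 = 3
mode [2+:1] = (word>>2) & 0x1 = 1
err [3+:1] = (word>>3) & 0x1 = 0
flags [4+:4] = (word>>4) & 0xf = 3  ←

3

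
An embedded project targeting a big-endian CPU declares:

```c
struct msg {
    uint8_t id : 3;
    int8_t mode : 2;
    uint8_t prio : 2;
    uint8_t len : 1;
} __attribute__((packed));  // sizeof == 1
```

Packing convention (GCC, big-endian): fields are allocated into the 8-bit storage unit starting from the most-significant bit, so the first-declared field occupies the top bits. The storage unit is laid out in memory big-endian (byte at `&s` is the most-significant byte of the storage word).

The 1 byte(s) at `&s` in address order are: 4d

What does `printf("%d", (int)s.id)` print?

2

[0]=0x4d (big-endian) → word 0x4d
id [5+:3] = (word>>5) & 0x7 = 2  ←
mode [3+:2] = (word>>3) & 0x3 = 1
prio [1+:2] = (word>>1) & 0x3 = 2
len [0+:1] = (word>>0) & 0x1 = 1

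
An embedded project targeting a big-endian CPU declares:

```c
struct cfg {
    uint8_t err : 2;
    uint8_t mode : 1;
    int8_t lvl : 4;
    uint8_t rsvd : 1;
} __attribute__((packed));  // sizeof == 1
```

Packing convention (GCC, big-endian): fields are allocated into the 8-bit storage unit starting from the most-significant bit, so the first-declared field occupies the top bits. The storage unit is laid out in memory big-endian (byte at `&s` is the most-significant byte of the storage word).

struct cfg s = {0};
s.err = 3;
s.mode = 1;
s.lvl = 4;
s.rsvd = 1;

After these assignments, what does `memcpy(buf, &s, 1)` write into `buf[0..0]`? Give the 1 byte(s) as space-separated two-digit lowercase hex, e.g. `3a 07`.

e9

err:2 = 3 → 0x3 << 6 → word 0xc0
mode:1 = 1 → 0x1 << 5 → word 0xe0
lvl:4 = 4 → 0x4 << 1 → word 0xe8
rsvd:1 = 1 → 0x1 << 0 → word 0xe9
word = 0xe9 → big-endian bytes:
  [0]=0xe9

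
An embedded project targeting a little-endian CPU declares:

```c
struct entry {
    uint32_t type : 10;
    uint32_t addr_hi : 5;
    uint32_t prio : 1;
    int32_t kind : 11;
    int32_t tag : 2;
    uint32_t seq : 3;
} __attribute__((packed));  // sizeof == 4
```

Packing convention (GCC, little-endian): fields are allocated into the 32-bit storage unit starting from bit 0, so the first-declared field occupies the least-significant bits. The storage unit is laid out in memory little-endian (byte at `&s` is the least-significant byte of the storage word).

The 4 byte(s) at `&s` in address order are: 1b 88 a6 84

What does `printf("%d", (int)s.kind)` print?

-858

[0]=0x1b [1]=0x88 [2]=0xa6 [3]=0x84 (little-endian) → word 0x84a6881b
type:10 @ bit 0 → (0x84a6881b>>0)&0x3ff = 0x1b
addr_hi:5 @ bit 10 → (0x84a6881b>>10)&0x1f = 0x2
prio:1 @ bit 15 → (0x84a6881b>>15)&0x1 = 0x1
kind:11 @ bit 16 → (0x84a6881b>>16)&0x7ff = 0x4a6  ←
tag:2 @ bit 27 → (0x84a6881b>>27)&0x3 = 0x0
seq:3 @ bit 29 → (0x84a6881b>>29)&0x7 = 0x4
kind signed 11b, MSB=1: 1190 - 2048 = -858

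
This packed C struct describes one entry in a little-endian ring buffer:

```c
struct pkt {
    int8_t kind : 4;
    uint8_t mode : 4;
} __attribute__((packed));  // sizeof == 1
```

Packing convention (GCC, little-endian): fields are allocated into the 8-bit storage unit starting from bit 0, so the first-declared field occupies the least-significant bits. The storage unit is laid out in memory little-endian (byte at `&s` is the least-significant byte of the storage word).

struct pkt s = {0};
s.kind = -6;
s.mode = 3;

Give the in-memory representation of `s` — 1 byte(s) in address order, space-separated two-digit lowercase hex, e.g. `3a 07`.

[0+:4] kind=-6 & 0xf = 0xa; word=0x0a
[4+:4] mode=3 & 0xf = 0x3; word=0x3a
word = 0x3a → little-endian bytes:
  [0]=0x3a

3a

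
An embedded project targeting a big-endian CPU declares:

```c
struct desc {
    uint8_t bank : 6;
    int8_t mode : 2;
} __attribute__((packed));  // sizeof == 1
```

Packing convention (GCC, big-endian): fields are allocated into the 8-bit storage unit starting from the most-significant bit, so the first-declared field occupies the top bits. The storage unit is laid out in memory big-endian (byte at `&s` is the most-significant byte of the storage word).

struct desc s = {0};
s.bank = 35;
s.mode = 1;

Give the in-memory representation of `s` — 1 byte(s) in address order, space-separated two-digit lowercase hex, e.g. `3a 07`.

bank (6b) val=35 bits=0x23 at bit 2: 0x8c
mode (2b) val=1 bits=0x1 at bit 0: 0x8d
word = 0x8d → big-endian bytes:
  [0]=0x8d

8d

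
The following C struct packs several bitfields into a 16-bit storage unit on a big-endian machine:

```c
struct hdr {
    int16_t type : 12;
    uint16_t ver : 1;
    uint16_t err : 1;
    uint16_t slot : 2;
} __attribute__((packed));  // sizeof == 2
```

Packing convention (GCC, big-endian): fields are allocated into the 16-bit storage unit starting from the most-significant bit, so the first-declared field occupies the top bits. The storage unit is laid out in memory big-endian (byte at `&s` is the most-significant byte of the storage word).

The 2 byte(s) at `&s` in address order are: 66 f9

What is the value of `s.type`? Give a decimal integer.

[0]=0x66 [1]=0xf9 (big-endian) → word 0x66f9
type:12 @ bit 4 → (0x66f9>>4)&0xfff = 0x66f  ←
ver:1 @ bit 3 → (0x66f9>>3)&0x1 = 0x1
err:1 @ bit 2 → (0x66f9>>2)&0x1 = 0x0
slot:2 @ bit 0 → (0x66f9>>0)&0x3 = 0x1
type signed 12b, MSB=0: value = 1647

1647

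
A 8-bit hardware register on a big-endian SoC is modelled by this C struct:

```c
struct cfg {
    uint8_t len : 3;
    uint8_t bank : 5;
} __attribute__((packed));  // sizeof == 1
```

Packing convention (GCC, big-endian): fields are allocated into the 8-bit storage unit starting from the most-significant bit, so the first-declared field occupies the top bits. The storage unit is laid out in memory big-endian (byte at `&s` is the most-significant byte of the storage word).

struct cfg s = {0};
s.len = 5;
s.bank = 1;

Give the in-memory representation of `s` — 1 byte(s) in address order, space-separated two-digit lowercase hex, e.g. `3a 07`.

a1

len:3 = 5 → 0x5 << 5 → word 0xa0
bank:5 = 1 → 0x1 << 0 → word 0xa1
word = 0xa1 → big-endian bytes:
  [0]=0xa1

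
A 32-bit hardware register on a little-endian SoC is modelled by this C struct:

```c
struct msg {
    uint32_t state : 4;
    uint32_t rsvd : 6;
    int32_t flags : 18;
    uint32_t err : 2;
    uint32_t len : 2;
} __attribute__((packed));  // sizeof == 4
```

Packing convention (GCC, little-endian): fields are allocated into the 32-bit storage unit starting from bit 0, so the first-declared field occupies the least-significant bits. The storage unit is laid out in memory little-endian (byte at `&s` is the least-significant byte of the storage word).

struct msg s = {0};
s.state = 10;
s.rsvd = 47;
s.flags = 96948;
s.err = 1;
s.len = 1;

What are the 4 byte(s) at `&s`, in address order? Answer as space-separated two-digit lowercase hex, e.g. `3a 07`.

fa d2 ea 55

state:4 = 10 → 0xa << 0 → word 0x0000000a
rsvd:6 = 47 → 0x2f << 4 → word 0x000002fa
flags:18 = 96948 → 0x17ab4 << 10 → word 0x05ead2fa
err:2 = 1 → 0x1 << 28 → word 0x15ead2fa
len:2 = 1 → 0x1 << 30 → word 0x55ead2fa
word = 0x55ead2fa → little-endian bytes:
  [0]=0xfa  [1]=0xd2  [2]=0xea  [3]=0x55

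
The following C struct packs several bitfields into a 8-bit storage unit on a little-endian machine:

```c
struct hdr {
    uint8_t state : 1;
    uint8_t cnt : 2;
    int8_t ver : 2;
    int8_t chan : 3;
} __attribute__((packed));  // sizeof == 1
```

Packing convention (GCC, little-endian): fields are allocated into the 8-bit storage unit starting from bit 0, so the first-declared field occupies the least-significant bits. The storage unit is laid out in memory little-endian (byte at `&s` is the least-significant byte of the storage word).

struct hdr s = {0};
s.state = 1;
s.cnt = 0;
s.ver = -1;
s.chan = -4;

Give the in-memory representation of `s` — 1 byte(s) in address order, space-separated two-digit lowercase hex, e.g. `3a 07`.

state:1 = 1 → 0x1 << 0 → word 0x01
cnt:2 = 0 → 0x0 << 1 → word 0x01
ver:2 = -1 → 0x3 << 3 → word 0x19
chan:3 = -4 → 0x4 << 5 → word 0x99
word = 0x99 → little-endian bytes:
  [0]=0x99

99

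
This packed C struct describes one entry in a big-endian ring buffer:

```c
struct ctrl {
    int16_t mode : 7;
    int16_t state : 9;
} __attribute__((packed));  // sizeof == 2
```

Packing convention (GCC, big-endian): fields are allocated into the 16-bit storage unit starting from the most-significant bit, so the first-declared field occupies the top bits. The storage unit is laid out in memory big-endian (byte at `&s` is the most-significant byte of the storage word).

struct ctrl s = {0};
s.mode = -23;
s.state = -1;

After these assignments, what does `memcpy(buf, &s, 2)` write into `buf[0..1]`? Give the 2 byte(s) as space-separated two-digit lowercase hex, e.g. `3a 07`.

mode:7 = -23 → 0x69 << 9 → word 0xd200
state:9 = -1 → 0x1ff << 0 → word 0xd3ff
word = 0xd3ff → big-endian bytes:
  [0]=0xd3  [1]=0xff

d3 ff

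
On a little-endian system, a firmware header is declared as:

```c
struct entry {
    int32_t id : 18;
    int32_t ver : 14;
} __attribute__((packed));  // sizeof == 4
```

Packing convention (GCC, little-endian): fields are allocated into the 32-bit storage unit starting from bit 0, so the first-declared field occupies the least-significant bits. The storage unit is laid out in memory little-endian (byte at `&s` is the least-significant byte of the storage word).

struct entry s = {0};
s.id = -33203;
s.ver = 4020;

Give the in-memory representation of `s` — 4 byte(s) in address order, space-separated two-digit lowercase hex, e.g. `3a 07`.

4d 7e d3 3e

id (18b) val=-33203 bits=0x37e4d at bit 0: 0x00037e4d
ver (14b) val=4020 bits=0xfb4 at bit 18: 0x3ed37e4d
word = 0x3ed37e4d → little-endian bytes:
  [0]=0x4d  [1]=0x7e  [2]=0xd3  [3]=0x3e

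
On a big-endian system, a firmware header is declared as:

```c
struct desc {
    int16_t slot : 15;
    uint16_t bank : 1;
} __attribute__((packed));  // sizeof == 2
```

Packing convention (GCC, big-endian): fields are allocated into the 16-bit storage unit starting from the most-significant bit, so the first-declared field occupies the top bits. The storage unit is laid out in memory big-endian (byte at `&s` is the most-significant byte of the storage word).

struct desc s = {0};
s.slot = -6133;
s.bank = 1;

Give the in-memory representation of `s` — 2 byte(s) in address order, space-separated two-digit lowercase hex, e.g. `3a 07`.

d0 17

[1+:15] slot=-6133 & 0x7fff = 0x680b; word=0xd016
[0+:1] bank=1 & 0x1 = 0x1; word=0xd017
word = 0xd017 → big-endian bytes:
  [0]=0xd0  [1]=0x17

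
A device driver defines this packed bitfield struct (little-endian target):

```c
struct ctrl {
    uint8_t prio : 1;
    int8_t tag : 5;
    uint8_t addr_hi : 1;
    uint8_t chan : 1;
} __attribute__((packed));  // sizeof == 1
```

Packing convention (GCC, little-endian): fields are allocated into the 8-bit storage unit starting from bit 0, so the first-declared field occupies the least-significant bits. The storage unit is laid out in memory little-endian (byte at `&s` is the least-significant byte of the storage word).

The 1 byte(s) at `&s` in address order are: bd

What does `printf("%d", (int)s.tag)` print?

[0]=0xbd (little-endian) → word 0xbd
prio:1 @ bit 0 → (0xbd>>0)&0x1 = 0x1
tag:5 @ bit 1 → (0xbd>>1)&0x1f = 0x1e  ←
addr_hi:1 @ bit 6 → (0xbd>>6)&0x1 = 0x0
chan:1 @ bit 7 → (0xbd>>7)&0x1 = 0x1
tag signed 5b, MSB=1: 30 - 32 = -2

-2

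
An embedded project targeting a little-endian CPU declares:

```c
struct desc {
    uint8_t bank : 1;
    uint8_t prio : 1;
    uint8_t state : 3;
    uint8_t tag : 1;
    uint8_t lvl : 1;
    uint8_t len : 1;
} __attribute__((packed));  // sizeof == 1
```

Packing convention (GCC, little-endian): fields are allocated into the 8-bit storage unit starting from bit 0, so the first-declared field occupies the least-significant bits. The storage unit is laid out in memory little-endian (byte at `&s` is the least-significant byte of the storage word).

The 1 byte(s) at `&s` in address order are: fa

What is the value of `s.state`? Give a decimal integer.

[0]=0xfa (little-endian) → word 0xfa
bank [0+:1] = (word>>0) & 0x1 = 0
prio [1+:1] = (word>>1) & 0x1 = 1
state [2+:3] = (word>>2) & 0x7 = 6  ←
tag [5+:1] = (word>>5) & 0x1 = 1
lvl [6+:1] = (word>>6) & 0x1 = 1
len [7+:1] = (word>>7) & 0x1 = 1

6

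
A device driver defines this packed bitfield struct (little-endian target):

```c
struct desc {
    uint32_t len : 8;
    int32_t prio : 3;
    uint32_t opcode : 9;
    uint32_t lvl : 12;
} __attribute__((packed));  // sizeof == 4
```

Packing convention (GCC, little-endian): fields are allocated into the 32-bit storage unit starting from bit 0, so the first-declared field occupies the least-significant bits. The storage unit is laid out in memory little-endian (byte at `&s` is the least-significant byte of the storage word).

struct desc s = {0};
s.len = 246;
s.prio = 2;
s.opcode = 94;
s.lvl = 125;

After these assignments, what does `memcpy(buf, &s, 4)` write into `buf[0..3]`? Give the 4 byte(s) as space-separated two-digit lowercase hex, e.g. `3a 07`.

f6 f2 d2 07

len (8b) val=246 bits=0xf6 at bit 0: 0x000000f6
prio (3b) val=2 bits=0x2 at bit 8: 0x000002f6
opcode (9b) val=94 bits=0x5e at bit 11: 0x0002f2f6
lvl (12b) val=125 bits=0x7d at bit 20: 0x07d2f2f6
word = 0x07d2f2f6 → little-endian bytes:
  [0]=0xf6  [1]=0xf2  [2]=0xd2  [3]=0x07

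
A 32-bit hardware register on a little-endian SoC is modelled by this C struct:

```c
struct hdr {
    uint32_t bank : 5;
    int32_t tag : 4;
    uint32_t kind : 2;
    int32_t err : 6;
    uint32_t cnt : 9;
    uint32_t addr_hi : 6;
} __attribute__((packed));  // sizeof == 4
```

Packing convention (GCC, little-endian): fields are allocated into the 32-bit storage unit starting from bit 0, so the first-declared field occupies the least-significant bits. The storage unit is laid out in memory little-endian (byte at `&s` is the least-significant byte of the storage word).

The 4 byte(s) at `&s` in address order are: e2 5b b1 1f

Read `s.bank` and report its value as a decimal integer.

2

[0]=0xe2 [1]=0x5b [2]=0xb1 [3]=0x1f (little-endian) → word 0x1fb15be2
bank [0+:5] = (word>>0) & 0x1f = 2  ←
tag [5+:4] = (word>>5) & 0xf = 15
kind [9+:2] = (word>>9) & 0x3 = 1
err [11+:6] = (word>>11) & 0x3f = 43
cnt [17+:9] = (word>>17) & 0x1ff = 472
addr_hi [26+:6] = (word>>26) & 0x3f = 7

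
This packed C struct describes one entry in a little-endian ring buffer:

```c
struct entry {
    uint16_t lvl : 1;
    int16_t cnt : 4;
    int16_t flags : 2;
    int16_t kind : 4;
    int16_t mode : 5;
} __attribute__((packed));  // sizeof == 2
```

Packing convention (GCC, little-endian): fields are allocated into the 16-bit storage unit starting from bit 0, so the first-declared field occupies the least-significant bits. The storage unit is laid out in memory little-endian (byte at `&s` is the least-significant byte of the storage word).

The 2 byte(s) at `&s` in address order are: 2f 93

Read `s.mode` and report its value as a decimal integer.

[0]=0x2f [1]=0x93 (little-endian) → word 0x932f
lvl:1 @ bit 0 → (0x932f>>0)&0x1 = 0x1
cnt:4 @ bit 1 → (0x932f>>1)&0xf = 0x7
flags:2 @ bit 5 → (0x932f>>5)&0x3 = 0x1
kind:4 @ bit 7 → (0x932f>>7)&0xf = 0x6
mode:5 @ bit 11 → (0x932f>>11)&0x1f = 0x12  ←
mode signed 5b, MSB=1: 18 - 32 = -14

-14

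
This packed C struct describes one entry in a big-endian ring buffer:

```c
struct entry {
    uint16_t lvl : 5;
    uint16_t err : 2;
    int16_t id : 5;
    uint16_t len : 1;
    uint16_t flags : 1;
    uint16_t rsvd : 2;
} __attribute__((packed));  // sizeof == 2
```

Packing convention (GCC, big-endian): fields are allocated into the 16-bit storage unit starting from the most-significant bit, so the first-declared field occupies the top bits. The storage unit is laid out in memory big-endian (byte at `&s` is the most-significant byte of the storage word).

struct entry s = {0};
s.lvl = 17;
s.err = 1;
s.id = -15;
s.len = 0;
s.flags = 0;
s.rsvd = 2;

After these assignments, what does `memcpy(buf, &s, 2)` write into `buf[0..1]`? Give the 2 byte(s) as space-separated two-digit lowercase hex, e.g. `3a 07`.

lvl (5b) val=17 bits=0x11 at bit 11: 0x8800
err (2b) val=1 bits=0x1 at bit 9: 0x8a00
id (5b) val=-15 bits=0x11 at bit 4: 0x8b10
len (1b) val=0 bits=0x0 at bit 3: 0x8b10
flags (1b) val=0 bits=0x0 at bit 2: 0x8b10
rsvd (2b) val=2 bits=0x2 at bit 0: 0x8b12
word = 0x8b12 → big-endian bytes:
  [0]=0x8b  [1]=0x12

8b 12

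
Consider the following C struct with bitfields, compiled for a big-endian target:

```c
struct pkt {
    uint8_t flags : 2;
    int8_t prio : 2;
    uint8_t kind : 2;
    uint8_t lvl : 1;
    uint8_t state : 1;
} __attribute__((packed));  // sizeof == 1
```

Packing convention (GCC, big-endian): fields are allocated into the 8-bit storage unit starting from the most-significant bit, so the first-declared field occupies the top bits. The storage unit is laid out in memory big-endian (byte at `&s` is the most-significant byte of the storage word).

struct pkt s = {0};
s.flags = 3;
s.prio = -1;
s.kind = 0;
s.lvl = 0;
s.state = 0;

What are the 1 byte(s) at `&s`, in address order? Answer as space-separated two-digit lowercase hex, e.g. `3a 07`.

flags:2 = 3 → 0x3 << 6 → word 0xc0
prio:2 = -1 → 0x3 << 4 → word 0xf0
kind:2 = 0 → 0x0 << 2 → word 0xf0
lvl:1 = 0 → 0x0 << 1 → word 0xf0
state:1 = 0 → 0x0 << 0 → word 0xf0
word = 0xf0 → big-endian bytes:
  [0]=0xf0

f0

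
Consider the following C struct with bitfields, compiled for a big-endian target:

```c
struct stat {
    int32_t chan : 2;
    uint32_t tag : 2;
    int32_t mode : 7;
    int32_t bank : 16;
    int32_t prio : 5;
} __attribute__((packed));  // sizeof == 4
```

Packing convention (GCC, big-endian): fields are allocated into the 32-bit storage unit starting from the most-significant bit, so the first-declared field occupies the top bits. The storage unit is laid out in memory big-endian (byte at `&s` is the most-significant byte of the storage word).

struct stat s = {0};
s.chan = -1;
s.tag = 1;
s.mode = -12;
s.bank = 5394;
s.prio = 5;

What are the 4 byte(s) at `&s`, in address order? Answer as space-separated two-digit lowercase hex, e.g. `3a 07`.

de 82 a2 45

[30+:2] chan=-1 & 0x3 = 0x3; word=0xc0000000
[28+:2] tag=1 & 0x3 = 0x1; word=0xd0000000
[21+:7] mode=-12 & 0x7f = 0x74; word=0xde800000
[5+:16] bank=5394 & 0xffff = 0x1512; word=0xde82a240
[0+:5] prio=5 & 0x1f = 0x5; word=0xde82a245
word = 0xde82a245 → big-endian bytes:
  [0]=0xde  [1]=0x82  [2]=0xa2  [3]=0x45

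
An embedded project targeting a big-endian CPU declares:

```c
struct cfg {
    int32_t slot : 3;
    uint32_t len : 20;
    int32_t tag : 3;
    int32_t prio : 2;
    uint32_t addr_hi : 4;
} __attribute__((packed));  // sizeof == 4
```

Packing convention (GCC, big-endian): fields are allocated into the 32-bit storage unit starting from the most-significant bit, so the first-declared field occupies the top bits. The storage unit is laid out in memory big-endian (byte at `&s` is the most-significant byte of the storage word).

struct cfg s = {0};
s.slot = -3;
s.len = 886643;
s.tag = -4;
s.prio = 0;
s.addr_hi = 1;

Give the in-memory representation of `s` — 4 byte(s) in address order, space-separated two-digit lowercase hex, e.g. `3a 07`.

bb 0e e7 01

[29+:3] slot=-3 & 0x7 = 0x5; word=0xa0000000
[9+:20] len=886643 & 0xfffff = 0xd8773; word=0xbb0ee600
[6+:3] tag=-4 & 0x7 = 0x4; word=0xbb0ee700
[4+:2] prio=0 & 0x3 = 0x0; word=0xbb0ee700
[0+:4] addr_hi=1 & 0xf = 0x1; word=0xbb0ee701
word = 0xbb0ee701 → big-endian bytes:
  [0]=0xbb  [1]=0x0e  [2]=0xe7  [3]=0x01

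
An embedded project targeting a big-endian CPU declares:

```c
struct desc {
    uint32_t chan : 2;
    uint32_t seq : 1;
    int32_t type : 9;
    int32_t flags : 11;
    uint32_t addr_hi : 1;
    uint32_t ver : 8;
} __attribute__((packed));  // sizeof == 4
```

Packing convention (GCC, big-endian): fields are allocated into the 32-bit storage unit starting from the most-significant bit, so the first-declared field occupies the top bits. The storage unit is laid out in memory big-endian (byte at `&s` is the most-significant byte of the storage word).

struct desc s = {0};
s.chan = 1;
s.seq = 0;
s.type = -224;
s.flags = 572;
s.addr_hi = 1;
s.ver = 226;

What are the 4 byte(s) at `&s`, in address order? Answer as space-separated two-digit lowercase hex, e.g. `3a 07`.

52 04 79 e2

chan (2b) val=1 bits=0x1 at bit 30: 0x40000000
seq (1b) val=0 bits=0x0 at bit 29: 0x40000000
type (9b) val=-224 bits=0x120 at bit 20: 0x52000000
flags (11b) val=572 bits=0x23c at bit 9: 0x52047800
addr_hi (1b) val=1 bits=0x1 at bit 8: 0x52047900
ver (8b) val=226 bits=0xe2 at bit 0: 0x520479e2
word = 0x520479e2 → big-endian bytes:
  [0]=0x52  [1]=0x04  [2]=0x79  [3]=0xe2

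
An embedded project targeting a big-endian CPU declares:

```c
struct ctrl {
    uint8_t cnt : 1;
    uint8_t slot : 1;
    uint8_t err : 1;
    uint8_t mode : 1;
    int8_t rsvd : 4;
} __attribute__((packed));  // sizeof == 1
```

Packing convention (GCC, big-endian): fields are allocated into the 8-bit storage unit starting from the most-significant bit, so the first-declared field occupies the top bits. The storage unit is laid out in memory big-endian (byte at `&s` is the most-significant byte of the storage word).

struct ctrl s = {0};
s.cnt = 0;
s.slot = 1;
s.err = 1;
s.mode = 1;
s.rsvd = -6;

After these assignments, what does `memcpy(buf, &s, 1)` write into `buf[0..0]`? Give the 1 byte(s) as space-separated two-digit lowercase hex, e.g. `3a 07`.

7a

cnt (1b) val=0 bits=0x0 at bit 7: 0x00
slot (1b) val=1 bits=0x1 at bit 6: 0x40
err (1b) val=1 bits=0x1 at bit 5: 0x60
mode (1b) val=1 bits=0x1 at bit 4: 0x70
rsvd (4b) val=-6 bits=0xa at bit 0: 0x7a
word = 0x7a → big-endian bytes:
  [0]=0x7a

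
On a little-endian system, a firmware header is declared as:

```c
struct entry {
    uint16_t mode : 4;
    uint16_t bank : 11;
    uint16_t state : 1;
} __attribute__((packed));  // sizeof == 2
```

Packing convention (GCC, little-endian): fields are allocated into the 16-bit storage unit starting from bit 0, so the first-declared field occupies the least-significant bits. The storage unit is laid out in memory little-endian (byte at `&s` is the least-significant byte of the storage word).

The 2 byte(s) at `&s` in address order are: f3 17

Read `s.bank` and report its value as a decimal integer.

[0]=0xf3 [1]=0x17 (little-endian) → word 0x17f3
mode [0+:4] = (word>>0) & 0xf = 3
bank [4+:11] = (word>>4) & 0x7ff = 383  ←
state [15+:1] = (word>>15) & 0x1 = 0

383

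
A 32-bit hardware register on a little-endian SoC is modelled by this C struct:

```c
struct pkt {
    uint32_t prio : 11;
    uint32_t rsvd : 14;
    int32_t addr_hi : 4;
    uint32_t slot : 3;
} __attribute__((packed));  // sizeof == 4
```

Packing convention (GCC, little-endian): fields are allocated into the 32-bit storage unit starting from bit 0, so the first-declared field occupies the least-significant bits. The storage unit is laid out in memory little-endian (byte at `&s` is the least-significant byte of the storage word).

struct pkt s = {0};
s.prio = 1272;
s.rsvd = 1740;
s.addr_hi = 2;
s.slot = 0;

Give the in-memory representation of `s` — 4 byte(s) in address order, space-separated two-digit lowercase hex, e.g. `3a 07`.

f8 64 36 04

prio:11 = 1272 → 0x4f8 << 0 → word 0x000004f8
rsvd:14 = 1740 → 0x6cc << 11 → word 0x003664f8
addr_hi:4 = 2 → 0x2 << 25 → word 0x043664f8
slot:3 = 0 → 0x0 << 29 → word 0x043664f8
word = 0x043664f8 → little-endian bytes:
  [0]=0xf8  [1]=0x64  [2]=0x36  [3]=0x04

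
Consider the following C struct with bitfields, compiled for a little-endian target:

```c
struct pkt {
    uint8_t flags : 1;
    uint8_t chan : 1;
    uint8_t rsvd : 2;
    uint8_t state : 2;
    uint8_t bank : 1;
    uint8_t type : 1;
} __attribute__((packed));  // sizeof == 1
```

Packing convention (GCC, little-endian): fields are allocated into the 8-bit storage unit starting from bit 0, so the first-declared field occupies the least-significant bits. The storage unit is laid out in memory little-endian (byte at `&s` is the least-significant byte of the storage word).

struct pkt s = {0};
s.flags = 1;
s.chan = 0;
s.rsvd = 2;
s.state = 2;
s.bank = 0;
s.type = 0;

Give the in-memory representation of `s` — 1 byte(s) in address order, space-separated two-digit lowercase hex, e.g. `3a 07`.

flags:1 = 1 → 0x1 << 0 → word 0x01
chan:1 = 0 → 0x0 << 1 → word 0x01
rsvd:2 = 2 → 0x2 << 2 → word 0x09
state:2 = 2 → 0x2 << 4 → word 0x29
bank:1 = 0 → 0x0 << 6 → word 0x29
type:1 = 0 → 0x0 << 7 → word 0x29
word = 0x29 → little-endian bytes:
  [0]=0x29

29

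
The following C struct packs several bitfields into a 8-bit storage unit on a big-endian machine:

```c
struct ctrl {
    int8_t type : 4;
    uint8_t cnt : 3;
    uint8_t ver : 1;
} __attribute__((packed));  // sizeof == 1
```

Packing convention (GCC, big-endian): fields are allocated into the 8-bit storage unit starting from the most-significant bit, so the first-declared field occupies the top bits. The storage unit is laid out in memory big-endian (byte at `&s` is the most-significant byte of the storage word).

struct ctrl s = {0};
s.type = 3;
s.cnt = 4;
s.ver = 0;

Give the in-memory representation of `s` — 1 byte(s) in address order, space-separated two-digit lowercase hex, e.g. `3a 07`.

type (4b) val=3 bits=0x3 at bit 4: 0x30
cnt (3b) val=4 bits=0x4 at bit 1: 0x38
ver (1b) val=0 bits=0x0 at bit 0: 0x38
word = 0x38 → big-endian bytes:
  [0]=0x38

38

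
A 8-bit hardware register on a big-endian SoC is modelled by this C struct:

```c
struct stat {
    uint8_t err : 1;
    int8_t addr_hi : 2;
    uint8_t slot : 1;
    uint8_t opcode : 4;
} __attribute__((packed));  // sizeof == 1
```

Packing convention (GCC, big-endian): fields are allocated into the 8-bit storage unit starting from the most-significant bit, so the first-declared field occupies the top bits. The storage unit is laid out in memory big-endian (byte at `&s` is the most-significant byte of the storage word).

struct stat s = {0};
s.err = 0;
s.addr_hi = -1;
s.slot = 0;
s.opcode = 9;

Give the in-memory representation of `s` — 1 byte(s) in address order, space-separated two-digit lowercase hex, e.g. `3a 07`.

69

[7+:1] err=0 & 0x1 = 0x0; word=0x00
[5+:2] addr_hi=-1 & 0x3 = 0x3; word=0x60
[4+:1] slot=0 & 0x1 = 0x0; word=0x60
[0+:4] opcode=9 & 0xf = 0x9; word=0x69
word = 0x69 → big-endian bytes:
  [0]=0x69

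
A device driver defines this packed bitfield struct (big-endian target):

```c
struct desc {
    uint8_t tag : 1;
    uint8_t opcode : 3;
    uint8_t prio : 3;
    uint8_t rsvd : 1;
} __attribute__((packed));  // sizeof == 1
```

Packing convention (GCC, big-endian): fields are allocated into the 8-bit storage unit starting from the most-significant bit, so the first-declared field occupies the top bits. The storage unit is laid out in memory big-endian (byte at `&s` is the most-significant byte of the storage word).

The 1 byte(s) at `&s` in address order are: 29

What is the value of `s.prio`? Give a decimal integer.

[0]=0x29 (big-endian) → word 0x29
tag [7+:1] = (word>>7) & 0x1 = 0
opcode [4+:3] = (word>>4) & 0x7 = 2
prio [1+:3] = (word>>1) & 0x7 = 4  ←
rsvd [0+:1] = (word>>0) & 0x1 = 1

4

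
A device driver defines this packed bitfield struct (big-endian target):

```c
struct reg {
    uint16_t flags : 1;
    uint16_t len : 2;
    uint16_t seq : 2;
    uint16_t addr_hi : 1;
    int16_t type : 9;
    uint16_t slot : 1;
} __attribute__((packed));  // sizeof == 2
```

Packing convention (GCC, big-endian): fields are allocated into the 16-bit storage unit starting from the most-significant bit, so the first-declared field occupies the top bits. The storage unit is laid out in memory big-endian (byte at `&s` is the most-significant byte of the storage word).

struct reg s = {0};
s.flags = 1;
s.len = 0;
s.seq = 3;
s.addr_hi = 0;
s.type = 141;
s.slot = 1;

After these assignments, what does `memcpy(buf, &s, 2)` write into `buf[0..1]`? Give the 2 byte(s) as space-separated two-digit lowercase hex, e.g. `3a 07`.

[15+:1] flags=1 & 0x1 = 0x1; word=0x8000
[13+:2] len=0 & 0x3 = 0x0; word=0x8000
[11+:2] seq=3 & 0x3 = 0x3; word=0x9800
[10+:1] addr_hi=0 & 0x1 = 0x0; word=0x9800
[1+:9] type=141 & 0x1ff = 0x8d; word=0x991a
[0+:1] slot=1 & 0x1 = 0x1; word=0x991b
word = 0x991b → big-endian bytes:
  [0]=0x99  [1]=0x1b

99 1b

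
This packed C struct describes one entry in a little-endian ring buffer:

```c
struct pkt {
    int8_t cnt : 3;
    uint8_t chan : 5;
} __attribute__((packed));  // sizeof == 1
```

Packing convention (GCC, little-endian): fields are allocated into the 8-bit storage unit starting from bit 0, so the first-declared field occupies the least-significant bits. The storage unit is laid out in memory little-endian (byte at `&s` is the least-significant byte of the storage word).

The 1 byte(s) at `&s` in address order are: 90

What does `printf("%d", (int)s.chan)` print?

[0]=0x90 (little-endian) → word 0x90
cnt [0+:3] = (word>>0) & 0x7 = 0
chan [3+:5] = (word>>3) & 0x1f = 18  ←

18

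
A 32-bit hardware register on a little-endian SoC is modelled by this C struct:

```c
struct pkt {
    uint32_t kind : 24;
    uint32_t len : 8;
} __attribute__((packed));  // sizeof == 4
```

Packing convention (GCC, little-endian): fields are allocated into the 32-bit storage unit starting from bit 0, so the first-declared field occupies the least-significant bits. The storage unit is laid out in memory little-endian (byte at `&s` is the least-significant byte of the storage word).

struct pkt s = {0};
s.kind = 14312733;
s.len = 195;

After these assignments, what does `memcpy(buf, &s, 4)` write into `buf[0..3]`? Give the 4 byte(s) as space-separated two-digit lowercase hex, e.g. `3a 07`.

kind:24 = 14312733 → 0xda651d << 0 → word 0x00da651d
len:8 = 195 → 0xc3 << 24 → word 0xc3da651d
word = 0xc3da651d → little-endian bytes:
  [0]=0x1d  [1]=0x65  [2]=0xda  [3]=0xc3

1d 65 da c3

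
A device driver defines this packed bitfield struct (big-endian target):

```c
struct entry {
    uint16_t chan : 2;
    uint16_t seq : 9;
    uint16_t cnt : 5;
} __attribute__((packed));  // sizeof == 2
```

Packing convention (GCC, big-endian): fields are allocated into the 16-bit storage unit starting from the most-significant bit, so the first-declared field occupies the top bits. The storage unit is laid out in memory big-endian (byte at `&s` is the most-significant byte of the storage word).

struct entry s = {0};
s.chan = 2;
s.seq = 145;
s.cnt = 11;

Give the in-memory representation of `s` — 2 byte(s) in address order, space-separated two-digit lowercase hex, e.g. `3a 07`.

92 2b

chan (2b) val=2 bits=0x2 at bit 14: 0x8000
seq (9b) val=145 bits=0x91 at bit 5: 0x9220
cnt (5b) val=11 bits=0xb at bit 0: 0x922b
word = 0x922b → big-endian bytes:
  [0]=0x92  [1]=0x2b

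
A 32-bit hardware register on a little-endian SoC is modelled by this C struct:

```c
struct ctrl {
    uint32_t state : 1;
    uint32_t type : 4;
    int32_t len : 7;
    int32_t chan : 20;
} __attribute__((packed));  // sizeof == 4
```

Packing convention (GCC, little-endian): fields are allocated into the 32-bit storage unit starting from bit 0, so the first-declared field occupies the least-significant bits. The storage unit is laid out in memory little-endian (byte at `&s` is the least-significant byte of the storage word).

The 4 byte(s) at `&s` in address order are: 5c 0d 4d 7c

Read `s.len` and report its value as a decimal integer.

-22

[0]=0x5c [1]=0x0d [2]=0x4d [3]=0x7c (little-endian) → word 0x7c4d0d5c
state:1 @ bit 0 → (0x7c4d0d5c>>0)&0x1 = 0x0
type:4 @ bit 1 → (0x7c4d0d5c>>1)&0xf = 0xe
len:7 @ bit 5 → (0x7c4d0d5c>>5)&0x7f = 0x6a  ←
chan:20 @ bit 12 → (0x7c4d0d5c>>12)&0xfffff = 0x7c4d0
len signed 7b, MSB=1: 106 - 128 = -22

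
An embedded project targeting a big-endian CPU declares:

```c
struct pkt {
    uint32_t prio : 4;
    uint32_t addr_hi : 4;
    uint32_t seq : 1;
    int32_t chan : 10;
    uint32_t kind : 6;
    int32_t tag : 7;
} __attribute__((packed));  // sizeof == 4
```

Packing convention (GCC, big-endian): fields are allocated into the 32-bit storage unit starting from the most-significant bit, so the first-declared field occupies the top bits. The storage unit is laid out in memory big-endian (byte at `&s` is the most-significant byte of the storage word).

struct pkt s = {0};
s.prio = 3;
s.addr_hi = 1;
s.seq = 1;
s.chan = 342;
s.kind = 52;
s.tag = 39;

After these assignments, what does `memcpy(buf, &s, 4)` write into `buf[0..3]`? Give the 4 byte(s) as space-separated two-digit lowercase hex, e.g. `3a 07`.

[28+:4] prio=3 & 0xf = 0x3; word=0x30000000
[24+:4] addr_hi=1 & 0xf = 0x1; word=0x31000000
[23+:1] seq=1 & 0x1 = 0x1; word=0x31800000
[13+:10] chan=342 & 0x3ff = 0x156; word=0x31aac000
[7+:6] kind=52 & 0x3f = 0x34; word=0x31aada00
[0+:7] tag=39 & 0x7f = 0x27; word=0x31aada27
word = 0x31aada27 → big-endian bytes:
  [0]=0x31  [1]=0xaa  [2]=0xda  [3]=0x27

31 aa da 27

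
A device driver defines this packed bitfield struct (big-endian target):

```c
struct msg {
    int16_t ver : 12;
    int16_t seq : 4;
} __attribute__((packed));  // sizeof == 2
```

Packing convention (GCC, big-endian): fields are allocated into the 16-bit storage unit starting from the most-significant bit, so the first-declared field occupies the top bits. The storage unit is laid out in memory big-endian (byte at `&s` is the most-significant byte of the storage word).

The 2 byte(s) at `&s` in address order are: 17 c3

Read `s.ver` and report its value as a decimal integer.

380

[0]=0x17 [1]=0xc3 (big-endian) → word 0x17c3
ver:12 @ bit 4 → (0x17c3>>4)&0xfff = 0x17c  ←
seq:4 @ bit 0 → (0x17c3>>0)&0xf = 0x3
ver signed 12b, MSB=0: value = 380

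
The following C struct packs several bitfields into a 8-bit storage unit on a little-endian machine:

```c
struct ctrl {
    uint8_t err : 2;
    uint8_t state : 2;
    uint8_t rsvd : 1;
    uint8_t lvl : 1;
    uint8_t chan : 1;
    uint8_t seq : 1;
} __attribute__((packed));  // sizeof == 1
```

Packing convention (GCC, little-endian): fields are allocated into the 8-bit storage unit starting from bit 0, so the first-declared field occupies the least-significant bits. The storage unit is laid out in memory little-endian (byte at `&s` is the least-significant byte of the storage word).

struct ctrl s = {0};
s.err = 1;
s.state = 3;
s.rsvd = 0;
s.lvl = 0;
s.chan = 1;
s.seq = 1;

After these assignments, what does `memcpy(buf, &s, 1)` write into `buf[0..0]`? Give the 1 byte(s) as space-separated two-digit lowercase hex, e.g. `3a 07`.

err (2b) val=1 bits=0x1 at bit 0: 0x01
state (2b) val=3 bits=0x3 at bit 2: 0x0d
rsvd (1b) val=0 bits=0x0 at bit 4: 0x0d
lvl (1b) val=0 bits=0x0 at bit 5: 0x0d
chan (1b) val=1 bits=0x1 at bit 6: 0x4d
seq (1b) val=1 bits=0x1 at bit 7: 0xcd
word = 0xcd → little-endian bytes:
  [0]=0xcd

cd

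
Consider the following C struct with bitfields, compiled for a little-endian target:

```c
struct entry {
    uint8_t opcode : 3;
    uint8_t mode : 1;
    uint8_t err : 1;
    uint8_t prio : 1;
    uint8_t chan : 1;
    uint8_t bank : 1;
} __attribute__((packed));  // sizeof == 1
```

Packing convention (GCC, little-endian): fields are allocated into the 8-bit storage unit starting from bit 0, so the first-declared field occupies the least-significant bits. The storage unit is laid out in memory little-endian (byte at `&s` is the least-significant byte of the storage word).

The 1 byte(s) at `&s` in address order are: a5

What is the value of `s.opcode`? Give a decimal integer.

[0]=0xa5 (little-endian) → word 0xa5
opcode:3 @ bit 0 → (0xa5>>0)&0x7 = 0x5  ←
mode:1 @ bit 3 → (0xa5>>3)&0x1 = 0x0
err:1 @ bit 4 → (0xa5>>4)&0x1 = 0x0
prio:1 @ bit 5 → (0xa5>>5)&0x1 = 0x1
chan:1 @ bit 6 → (0xa5>>6)&0x1 = 0x0
bank:1 @ bit 7 → (0xa5>>7)&0x1 = 0x1

5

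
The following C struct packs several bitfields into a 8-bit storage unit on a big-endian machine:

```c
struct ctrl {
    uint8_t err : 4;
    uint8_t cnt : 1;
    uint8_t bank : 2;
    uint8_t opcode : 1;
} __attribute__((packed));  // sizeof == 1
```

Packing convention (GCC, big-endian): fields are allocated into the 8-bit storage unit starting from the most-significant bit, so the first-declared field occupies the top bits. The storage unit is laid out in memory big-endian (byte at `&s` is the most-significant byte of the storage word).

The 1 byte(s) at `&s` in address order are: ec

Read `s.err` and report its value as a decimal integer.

[0]=0xec (big-endian) → word 0xec
err:4 @ bit 4 → (0xec>>4)&0xf = 0xe  ←
cnt:1 @ bit 3 → (0xec>>3)&0x1 = 0x1
bank:2 @ bit 1 → (0xec>>1)&0x3 = 0x2
opcode:1 @ bit 0 → (0xec>>0)&0x1 = 0x0

14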